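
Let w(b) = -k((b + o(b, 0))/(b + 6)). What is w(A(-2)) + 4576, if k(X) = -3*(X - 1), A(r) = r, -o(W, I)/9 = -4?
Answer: 9197/2 ≈ 4598.5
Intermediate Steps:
o(W, I) = 36 (o(W, I) = -9*(-4) = 36)
k(X) = 3 - 3*X (k(X) = -3*(-1 + X) = 3 - 3*X)
w(b) = -3 + 3*(36 + b)/(6 + b) (w(b) = -(3 - 3*(b + 36)/(b + 6)) = -(3 - 3*(36 + b)/(6 + b)) = -3 + 3*(36 + b)/(6 + b))
w(A(-2)) + 4576 = 90/(6 - 2) + 4576 = 90/4 + 4576 = 90*(¼) + 4576 = 45/2 + 4576 = 9197/2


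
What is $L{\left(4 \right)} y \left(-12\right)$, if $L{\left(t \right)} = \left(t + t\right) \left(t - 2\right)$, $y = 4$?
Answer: $-768$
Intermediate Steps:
$L{\left(t \right)} = 2 t \left(-2 + t\right)$
$L{\left(4 \right)} y \left(-12\right) = 2 \cdot 4 \left(-2 + 4\right) 4 \left(-12\right) = 2 \cdot 4 \cdot 2 \cdot 4 \left(-12\right) = 16 \cdot 4 \left(-12\right) = 64 \left(-12\right) = -768$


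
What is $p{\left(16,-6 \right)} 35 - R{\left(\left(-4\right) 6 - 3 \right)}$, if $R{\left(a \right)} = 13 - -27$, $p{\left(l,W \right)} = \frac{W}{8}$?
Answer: $- \frac{265}{4} \approx -66.25$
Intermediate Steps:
$p{\left(l,W \right)} = \frac{W}{8}$ ($p{\left(l,W \right)} = W \frac{1}{8} = \frac{W}{8}$)
$R{\left(a \right)} = 40$ ($R{\left(a \right)} = 13 + 27 = 40$)
$p{\left(16,-6 \right)} 35 - R{\left(\left(-4\right) 6 - 3 \right)} = \frac{1}{8} \left(-6\right) 35 - 40 = \left(- \frac{3}{4}\right) 35 - 40 = - \frac{105}{4} - 40 = - \frac{265}{4}$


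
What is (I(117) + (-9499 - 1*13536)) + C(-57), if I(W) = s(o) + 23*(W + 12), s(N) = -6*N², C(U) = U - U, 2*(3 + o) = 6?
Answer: -20068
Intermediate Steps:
o = 0 (o = -3 + (½)*6 = -3 + 3 = 0)
C(U) = 0
I(W) = 276 + 23*W (I(W) = -6*0² + 23*(W + 12) = -6*0 + 23*(12 + W) = 0 + (276 + 23*W) = 276 + 23*W)
(I(117) + (-9499 - 1*13536)) + C(-57) = ((276 + 23*117) + (-9499 - 1*13536)) + 0 = ((276 + 2691) + (-9499 - 13536)) + 0 = (2967 - 23035) + 0 = -20068 + 0 = -20068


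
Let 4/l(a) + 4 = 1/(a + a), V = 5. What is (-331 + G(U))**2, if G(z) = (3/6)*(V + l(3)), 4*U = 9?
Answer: 229068225/2116 ≈ 1.0826e+5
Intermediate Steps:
U = 9/4 (U = (1/4)*9 = 9/4 ≈ 2.2500)
l(a) = 4/(-4 + 1/(2*a)) (l(a) = 4/(-4 + 1/(a + a)) = 4/(-4 + 1/(2*a)))
G(z) = 91/46 (G(z) = (3/6)*(5 - 8*3/(-1 + 8*3)) = (3*(1/6))*(5 - 8*3/(-1 + 24)) = (5 - 8*3/23)/2 = (5 - 8*3*1/23)/2 = (5 - 24/23)/2 = (1/2)*(91/23) = 91/46)
(-331 + G(U))**2 = (-331 + 91/46)**2 = (-15135/46)**2 = 229068225/2116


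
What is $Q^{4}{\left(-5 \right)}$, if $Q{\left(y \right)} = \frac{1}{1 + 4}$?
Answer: $\frac{1}{625} \approx 0.0016$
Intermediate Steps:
$Q{\left(y \right)} = \frac{1}{5}$
$Q^{4}{\left(-5 \right)} = \left(\frac{1}{5}\right)^{4} = \frac{1}{625}$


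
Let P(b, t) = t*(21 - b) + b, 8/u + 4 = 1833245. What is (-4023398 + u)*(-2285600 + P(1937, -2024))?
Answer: -11759485578092044110/1833241 ≈ -6.4146e+12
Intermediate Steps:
u = 8/1833241 (u = 8/(-4 + 1833245) = 8/1833241 ≈ 4.3639e-6)
P(b, t) = b + t*(21 - b)
(-4023398 + u)*(-2285600 + P(1937, -2024)) = (-4023398 + 8/1833241)*(-2285600 + (1937 + 21*(-2024) - 1*1937*(-2024))) = -7375858172910*(-2285600 + (1937 - 42504 + 3920488))/1833241 = -7375858172910*(-2285600 + 3879921)/1833241 = -7375858172910/1833241*1594321 = -11759485578092044110/1833241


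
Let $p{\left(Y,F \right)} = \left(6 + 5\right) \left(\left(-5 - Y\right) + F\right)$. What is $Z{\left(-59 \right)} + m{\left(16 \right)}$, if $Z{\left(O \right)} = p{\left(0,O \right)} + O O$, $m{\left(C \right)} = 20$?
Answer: $2797$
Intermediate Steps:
$p{\left(Y,F \right)} = -55 - 11 Y + 11 F$ ($p{\left(Y,F \right)} = 11 \left(-5 + F - Y\right) = -55 - 11 Y + 11 F$)
$Z{\left(O \right)} = -55 + O^{2} + 11 O$ ($Z{\left(O \right)} = \left(-55 - 0 + 11 O\right) + O O = \left(-55 + 0 + 11 O\right) + O^{2} = \left(-55 + 11 O\right) + O^{2} = -55 + O^{2} + 11 O$)
$Z{\left(-59 \right)} + m{\left(16 \right)} = \left(-55 + \left(-59\right)^{2} + 11 \left(-59\right)\right) + 20 = \left(-55 + 3481 - 649\right) + 20 = 2777 + 20 = 2797$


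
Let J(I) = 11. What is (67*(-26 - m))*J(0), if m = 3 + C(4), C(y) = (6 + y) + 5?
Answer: -32428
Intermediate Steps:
C(y) = 11 + y
m = 18 (m = 3 + (11 + 4) = 3 + 15 = 18)
(67*(-26 - m))*J(0) = (67*(-26 - 1*18))*11 = (67*(-26 - 18))*11 = (67*(-44))*11 = -2948*11 = -32428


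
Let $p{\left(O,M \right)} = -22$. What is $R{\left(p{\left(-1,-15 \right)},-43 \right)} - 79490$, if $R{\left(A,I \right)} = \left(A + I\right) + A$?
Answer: $-79577$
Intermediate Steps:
$R{\left(A,I \right)} = I + 2 A$
$R{\left(p{\left(-1,-15 \right)},-43 \right)} - 79490 = \left(-43 + 2 \left(-22\right)\right) - 79490 = \left(-43 - 44\right) - 79490 = -87 - 79490 = -79577$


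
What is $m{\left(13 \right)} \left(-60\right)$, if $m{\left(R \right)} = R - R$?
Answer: $0$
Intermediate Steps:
$m{\left(R \right)} = 0$
$m{\left(13 \right)} \left(-60\right) = 0 \left(-60\right) = 0$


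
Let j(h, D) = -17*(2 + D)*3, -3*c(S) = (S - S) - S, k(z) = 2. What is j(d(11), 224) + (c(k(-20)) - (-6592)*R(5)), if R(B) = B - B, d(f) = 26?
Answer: -34576/3 ≈ -11525.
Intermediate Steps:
R(B) = 0
c(S) = S/3 (c(S) = -((S - S) - S)/3 = -(0 - S)/3 = -(-1)*S/3 = S/3)
j(h, D) = -102 - 51*D (j(h, D) = -17*(6 + 3*D) = -102 - 51*D)
j(d(11), 224) + (c(k(-20)) - (-6592)*R(5)) = (-102 - 51*224) + ((1/3)*2 - (-6592)*0) = (-102 - 11424) + (2/3 - 1*0) = -11526 + (2/3 + 0) = -11526 + 2/3 = -34576/3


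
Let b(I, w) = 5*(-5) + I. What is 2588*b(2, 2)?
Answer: -59524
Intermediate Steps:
b(I, w) = -25 + I
2588*b(2, 2) = 2588*(-25 + 2) = 2588*(-23) = -59524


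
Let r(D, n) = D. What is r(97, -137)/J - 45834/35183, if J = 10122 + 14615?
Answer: -1130382907/870321871 ≈ -1.2988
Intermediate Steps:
J = 24737
r(97, -137)/J - 45834/35183 = 97/24737 - 45834/35183 = -1130382907/870321871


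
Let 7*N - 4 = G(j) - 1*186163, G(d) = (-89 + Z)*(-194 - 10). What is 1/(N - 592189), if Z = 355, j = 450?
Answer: -7/4385746 ≈ -1.5961e-6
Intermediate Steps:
G(d) = -54264 (G(d) = (-89 + 355)*(-194 - 10) = 266*(-204) = -54264)
N = -240423/7 (N = 4/7 + (-54264 - 1*186163)/7 = 4/7 + (-54264 - 186163)/7 = 4/7 + (1/7)*(-240427) = 4/7 - 240427/7 = -240423/7 ≈ -34346.)
1/(N - 592189) = 1/(-240423/7 - 592189) = 1/(-4385746/7) = -7/4385746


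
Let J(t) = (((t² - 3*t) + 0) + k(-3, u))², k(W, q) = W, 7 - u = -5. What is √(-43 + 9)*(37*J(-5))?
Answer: 50653*I*√34 ≈ 2.9536e+5*I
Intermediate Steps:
u = 12 (u = 7 - 1*(-5) = 7 + 5 = 12)
J(t) = (-3 + t² - 3*t)² (J(t) = (((t² - 3*t) + 0) - 3)² = ((t² - 3*t) - 3)² = (-3 + t² - 3*t)²)
√(-43 + 9)*(37*J(-5)) = √(-43 + 9)*(37*(3 - 1*(-5)² + 3*(-5))²) = √(-34)*(37*(3 - 1*25 - 15)²) = (I*√34)*(37*(3 - 25 - 15)²) = (I*√34)*(37*(-37)²) = (I*√34)*(37*1369) = (I*√34)*50653 = 50653*I*√34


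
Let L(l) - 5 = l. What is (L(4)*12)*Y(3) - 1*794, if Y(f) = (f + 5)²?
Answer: 6118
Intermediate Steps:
Y(f) = (5 + f)²
L(l) = 5 + l
(L(4)*12)*Y(3) - 1*794 = ((5 + 4)*12)*(5 + 3)² - 1*794 = (9*12)*8² - 794 = 108*64 - 794 = 6912 - 794 = 6118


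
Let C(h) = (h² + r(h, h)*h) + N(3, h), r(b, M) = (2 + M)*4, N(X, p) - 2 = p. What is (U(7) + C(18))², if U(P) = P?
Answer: 3207681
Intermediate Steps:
N(X, p) = 2 + p
r(b, M) = 8 + 4*M
C(h) = 2 + h + h² + h*(8 + 4*h) (C(h) = (h² + (8 + 4*h)*h) + (2 + h) = (h² + h*(8 + 4*h)) + (2 + h) = 2 + h + h² + h*(8 + 4*h))
(U(7) + C(18))² = (7 + (2 + 5*18² + 9*18))² = (7 + (2 + 5*324 + 162))² = (7 + (2 + 1620 + 162))² = (7 + 1784)² = 1791² = 3207681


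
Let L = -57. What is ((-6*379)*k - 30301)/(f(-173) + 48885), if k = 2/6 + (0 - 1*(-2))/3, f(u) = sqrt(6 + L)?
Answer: -530809625/796581092 + 32575*I*sqrt(51)/2389743276 ≈ -0.66636 + 9.7346e-5*I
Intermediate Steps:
f(u) = I*sqrt(51) (f(u) = sqrt(6 - 57) = sqrt(-51) = I*sqrt(51))
k = 1 (k = 2*(1/6) + (0 + 2)*(1/3) = 1/3 + 2*(1/3) = 1/3 + 2/3 = 1)
((-6*379)*k - 30301)/(f(-173) + 48885) = (-6*379*1 - 30301)/(I*sqrt(51) + 48885) = (-2274*1 - 30301)/(48885 + I*sqrt(51)) = (-2274 - 30301)/(48885 + I*sqrt(51)) = -32575/(48885 + I*sqrt(51))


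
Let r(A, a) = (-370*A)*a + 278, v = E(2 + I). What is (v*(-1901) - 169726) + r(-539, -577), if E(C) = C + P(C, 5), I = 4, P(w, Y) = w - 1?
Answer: -115261469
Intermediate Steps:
P(w, Y) = -1 + w
E(C) = -1 + 2*C (E(C) = C + (-1 + C) = -1 + 2*C)
v = 11 (v = -1 + 2*(2 + 4) = -1 + 2*6 = -1 + 12 = 11)
r(A, a) = 278 - 370*A*a (r(A, a) = -370*A*a + 278 = 278 - 370*A*a)
(v*(-1901) - 169726) + r(-539, -577) = (11*(-1901) - 169726) + (278 - 370*(-539)*(-577)) = (-20911 - 169726) + (278 - 115071110) = -190637 - 115070832 = -115261469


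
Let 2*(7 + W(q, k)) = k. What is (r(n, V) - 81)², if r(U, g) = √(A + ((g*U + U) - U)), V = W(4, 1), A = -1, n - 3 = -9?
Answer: (81 - √38)² ≈ 5600.4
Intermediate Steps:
n = -6 (n = 3 - 9 = -6)
W(q, k) = -7 + k/2
V = -13/2 (V = -7 + (½)*1 = -7 + ½ = -13/2 ≈ -6.5000)
r(U, g) = √(-1 + U*g) (r(U, g) = √(-1 + ((g*U + U) - U)) = √(-1 + ((U*g + U) - U)) = √(-1 + ((U + U*g) - U)) = √(-1 + U*g))
(r(n, V) - 81)² = (√(-1 - 6*(-13/2)) - 81)² = (√(-1 + 39) - 81)² = (√38 - 81)² = (-81 + √38)²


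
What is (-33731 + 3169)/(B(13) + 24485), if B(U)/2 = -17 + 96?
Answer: -30562/24643 ≈ -1.2402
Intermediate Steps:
B(U) = 158 (B(U) = 2*(-17 + 96) = 2*79 = 158)
(-33731 + 3169)/(B(13) + 24485) = (-33731 + 3169)/(158 + 24485) = -30562/24643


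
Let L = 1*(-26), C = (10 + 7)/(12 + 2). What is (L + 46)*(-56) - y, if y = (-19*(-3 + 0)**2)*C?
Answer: -12773/14 ≈ -912.36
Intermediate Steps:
C = 17/14 ≈ 1.2143
L = -26
y = -2907/14 (y = -19*(-3 + 0)**2*(17/14) = -19*(-3)**2*(17/14) = -19*9*(17/14) = -171*17/14 = -2907/14 ≈ -207.64)
(L + 46)*(-56) - y = (-26 + 46)*(-56) - 1*(-2907/14) = 20*(-56) + 2907/14 = -1120 + 2907/14 = -12773/14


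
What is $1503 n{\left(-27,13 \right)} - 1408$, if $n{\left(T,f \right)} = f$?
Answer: $18131$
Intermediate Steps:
$1503 n{\left(-27,13 \right)} - 1408 = 1503 \cdot 13 - 1408 = 19539 - 1408 = 18131$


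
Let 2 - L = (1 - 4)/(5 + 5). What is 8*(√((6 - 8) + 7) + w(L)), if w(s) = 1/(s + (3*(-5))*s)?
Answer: -40/161 + 8*√5 ≈ 17.640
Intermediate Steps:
L = 23/10 (L = 2 - (1 - 4)/(5 + 5) = 2 - (-3)/10 = 2 - 1*(-3/10) = 2 + 3/10 = 23/10 ≈ 2.3000)
w(s) = -1/(14*s) (w(s) = 1/(s - 15*s) = 1/(-14*s) = -1/(14*s))
8*(√((6 - 8) + 7) + w(L)) = 8*(√((6 - 8) + 7) - 1/(14*23/10)) = 8*(√(-2 + 7) - 1/14*10/23) = 8*(√5 - 5/161) = 8*(-5/161 + √5) = -40/161 + 8*√5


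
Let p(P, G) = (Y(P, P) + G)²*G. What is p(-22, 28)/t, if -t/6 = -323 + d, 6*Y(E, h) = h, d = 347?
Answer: -37303/324 ≈ -115.13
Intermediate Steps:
Y(E, h) = h/6
t = -144 (t = -6*(-323 + 347) = -6*24 = -144)
p(P, G) = G*(G + P/6)² (p(P, G) = (P/6 + G)²*G = (G + P/6)²*G = G*(G + P/6)²)
p(-22, 28)/t = ((1/36)*28*(-22 + 6*28)²)/(-144) = ((1/36)*28*(-22 + 168)²)*(-1/144) = ((1/36)*28*146²)*(-1/144) = ((1/36)*28*21316)*(-1/144) = (149212/9)*(-1/144) = -37303/324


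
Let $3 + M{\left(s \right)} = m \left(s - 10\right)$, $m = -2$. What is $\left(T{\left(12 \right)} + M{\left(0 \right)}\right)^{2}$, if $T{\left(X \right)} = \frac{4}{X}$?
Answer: $\frac{2704}{9} \approx 300.44$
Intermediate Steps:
$M{\left(s \right)} = 17 - 2 s$ ($M{\left(s \right)} = -3 - 2 \left(s - 10\right) = -3 - 2 \left(-10 + s\right) = -3 - \left(-20 + 2 s\right) = 17 - 2 s$)
$\left(T{\left(12 \right)} + M{\left(0 \right)}\right)^{2} = \left(\frac{4}{12} + \left(17 - 0\right)\right)^{2} = \left(4 \cdot \frac{1}{12} + \left(17 + 0\right)\right)^{2} = \left(\frac{1}{3} + 17\right)^{2} = \left(\frac{52}{3}\right)^{2} = \frac{2704}{9}$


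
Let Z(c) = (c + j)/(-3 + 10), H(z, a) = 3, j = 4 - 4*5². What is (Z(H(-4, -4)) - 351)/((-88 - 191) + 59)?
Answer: 255/154 ≈ 1.6558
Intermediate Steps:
j = -96 (j = 4 - 4*25 = 4 - 100 = -96)
Z(c) = -96/7 + c/7 (Z(c) = (c - 96)/(-3 + 10) = (-96 + c)/7 = (-96 + c)*(⅐) = -96/7 + c/7)
(Z(H(-4, -4)) - 351)/((-88 - 191) + 59) = ((-96/7 + (⅐)*3) - 351)/((-88 - 191) + 59) = ((-96/7 + 3/7) - 351)/(-279 + 59) = (-93/7 - 351)/(-220) = -2550/7*(-1/220) = 255/154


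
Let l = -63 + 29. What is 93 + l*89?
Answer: -2933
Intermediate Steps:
l = -34
93 + l*89 = 93 - 34*89 = 93 - 3026 = -2933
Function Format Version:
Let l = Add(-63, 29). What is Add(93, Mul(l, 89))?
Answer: -2933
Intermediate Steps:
l = -34
Add(93, Mul(l, 89)) = Add(93, Mul(-34, 89)) = Add(93, -3026) = -2933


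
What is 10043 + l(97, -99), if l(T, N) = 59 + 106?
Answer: 10208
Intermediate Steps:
l(T, N) = 165
10043 + l(97, -99) = 10043 + 165 = 10208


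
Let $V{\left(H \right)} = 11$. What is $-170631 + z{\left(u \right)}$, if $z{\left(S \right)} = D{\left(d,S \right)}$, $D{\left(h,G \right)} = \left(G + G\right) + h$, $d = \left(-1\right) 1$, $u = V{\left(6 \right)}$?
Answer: $-170610$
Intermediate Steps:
$u = 11$
$d = -1$
$D{\left(h,G \right)} = h + 2 G$ ($D{\left(h,G \right)} = 2 G + h = h + 2 G$)
$z{\left(S \right)} = -1 + 2 S$
$-170631 + z{\left(u \right)} = -170631 + \left(-1 + 2 \cdot 11\right) = -170631 + \left(-1 + 22\right) = -170631 + 21 = -170610$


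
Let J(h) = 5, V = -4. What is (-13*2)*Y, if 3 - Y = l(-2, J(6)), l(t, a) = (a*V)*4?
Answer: -2158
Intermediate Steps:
l(t, a) = -16*a (l(t, a) = (a*(-4))*4 = -4*a*4 = -16*a)
Y = 83 (Y = 3 - (-16)*5 = 3 - 1*(-80) = 3 + 80 = 83)
(-13*2)*Y = -13*2*83 = -26*83 = -2158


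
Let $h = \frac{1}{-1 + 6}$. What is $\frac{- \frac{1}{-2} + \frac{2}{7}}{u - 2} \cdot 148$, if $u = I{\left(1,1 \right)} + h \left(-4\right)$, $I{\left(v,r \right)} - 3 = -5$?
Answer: $- \frac{2035}{84} \approx -24.226$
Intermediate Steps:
$I{\left(v,r \right)} = -2$ ($I{\left(v,r \right)} = 3 - 5 = -2$)
$h = \frac{1}{5} \approx 0.2$
$u = - \frac{14}{5}$ ($u = -2 + \frac{1}{5} \left(-4\right) = -2 - \frac{4}{5} = - \frac{14}{5} \approx -2.8$)
$\frac{- \frac{1}{-2} + \frac{2}{7}}{u - 2} \cdot 148 = \frac{- \frac{1}{-2} + \frac{2}{7}}{- \frac{14}{5} - 2} \cdot 148 = \frac{\left(-1\right) \left(- \frac{1}{2}\right) + 2 \cdot \frac{1}{7}}{- \frac{24}{5}} \cdot 148 = - \frac{5 \left(\frac{1}{2} + \frac{2}{7}\right)}{24} \cdot 148 = \left(- \frac{5}{24}\right) \frac{11}{14} \cdot 148 = \left(- \frac{55}{336}\right) 148 = - \frac{2035}{84}$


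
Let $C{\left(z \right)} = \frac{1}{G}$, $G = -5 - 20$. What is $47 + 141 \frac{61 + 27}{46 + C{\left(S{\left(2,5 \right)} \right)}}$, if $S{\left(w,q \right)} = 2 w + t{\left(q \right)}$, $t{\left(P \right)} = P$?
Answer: $\frac{121401}{383} \approx 316.97$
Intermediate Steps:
$S{\left(w,q \right)} = q + 2 w$ ($S{\left(w,q \right)} = 2 w + q = q + 2 w$)
$G = -25$ ($G = -5 - 20 = -25$)
$C{\left(z \right)} = - \frac{1}{25}$ ($C{\left(z \right)} = \frac{1}{-25} = - \frac{1}{25}$)
$47 + 141 \frac{61 + 27}{46 + C{\left(S{\left(2,5 \right)} \right)}} = 47 + 141 \frac{61 + 27}{46 - \frac{1}{25}} = 47 + 141 \frac{88}{\frac{1149}{25}} = 47 + 141 \cdot 88 \cdot \frac{25}{1149} = 47 + 141 \cdot \frac{2200}{1149} = 47 + \frac{103400}{383} = \frac{121401}{383}$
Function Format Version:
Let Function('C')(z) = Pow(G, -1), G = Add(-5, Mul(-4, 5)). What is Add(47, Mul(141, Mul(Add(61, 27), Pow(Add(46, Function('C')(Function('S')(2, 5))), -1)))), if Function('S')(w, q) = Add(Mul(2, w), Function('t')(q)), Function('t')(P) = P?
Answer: Rational(121401, 383) ≈ 316.97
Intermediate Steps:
Function('S')(w, q) = Add(q, Mul(2, w)) (Function('S')(w, q) = Add(Mul(2, w), q) = Add(q, Mul(2, w)))
G = -25 (G = Add(-5, -20) = -25)
Function('C')(z) = Rational(-1, 25) (Function('C')(z) = Pow(-25, -1) = Rational(-1, 25))
Add(47, Mul(141, Mul(Add(61, 27), Pow(Add(46, Function('C')(Function('S')(2, 5))), -1)))) = Add(47, Mul(141, Mul(Add(61, 27), Pow(Add(46, Rational(-1, 25)), -1)))) = Add(47, Mul(141, Mul(88, Pow(Rational(1149, 25), -1)))) = Add(47, Mul(141, Mul(88, Rational(25, 1149)))) = Add(47, Mul(141, Rational(2200, 1149))) = Add(47, Rational(103400, 383)) = Rational(121401, 383)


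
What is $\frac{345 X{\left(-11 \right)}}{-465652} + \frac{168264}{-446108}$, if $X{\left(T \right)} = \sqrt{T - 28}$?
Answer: $- \frac{42066}{111527} - \frac{345 i \sqrt{39}}{465652} \approx -0.37718 - 0.0046269 i$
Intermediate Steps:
$X{\left(T \right)} = \sqrt{-28 + T}$
$\frac{345 X{\left(-11 \right)}}{-465652} + \frac{168264}{-446108} = \frac{345 \sqrt{-28 - 11}}{-465652} + \frac{168264}{-446108} = 345 \sqrt{-39} \left(- \frac{1}{465652}\right) + 168264 \left(- \frac{1}{446108}\right) = 345 i \sqrt{39} \left(- \frac{1}{465652}\right) - \frac{42066}{111527} = - \frac{345 i \sqrt{39}}{465652} - \frac{42066}{111527} = - \frac{42066}{111527} - \frac{345 i \sqrt{39}}{465652}$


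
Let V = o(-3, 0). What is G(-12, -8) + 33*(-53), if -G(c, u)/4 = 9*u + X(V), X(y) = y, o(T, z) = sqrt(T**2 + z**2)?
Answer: -1473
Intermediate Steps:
V = 3 (V = sqrt((-3)**2 + 0**2) = sqrt(9 + 0) = sqrt(9) = 3)
G(c, u) = -12 - 36*u (G(c, u) = -4*(9*u + 3) = -4*(3 + 9*u) = -12 - 36*u)
G(-12, -8) + 33*(-53) = (-12 - 36*(-8)) + 33*(-53) = (-12 + 288) - 1749 = 276 - 1749 = -1473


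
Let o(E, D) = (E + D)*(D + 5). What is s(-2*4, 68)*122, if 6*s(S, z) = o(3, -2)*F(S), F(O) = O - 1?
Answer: -549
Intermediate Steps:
F(O) = -1 + O
o(E, D) = (5 + D)*(D + E) (o(E, D) = (D + E)*(5 + D) = (5 + D)*(D + E))
s(S, z) = -1/2 + S/2 (s(S, z) = (((-2)**2 + 5*(-2) + 5*3 - 2*3)*(-1 + S))/6 = ((4 - 10 + 15 - 6)*(-1 + S))/6 = (3*(-1 + S))/6 = (-3 + 3*S)/6 = -1/2 + S/2)
s(-2*4, 68)*122 = (-1/2 + (-2*4)/2)*122 = (-1/2 + (1/2)*(-8))*122 = (-1/2 - 4)*122 = -9/2*122 = -549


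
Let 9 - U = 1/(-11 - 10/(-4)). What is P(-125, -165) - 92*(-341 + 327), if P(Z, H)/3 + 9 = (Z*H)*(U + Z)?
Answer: -121872313/17 ≈ -7.1690e+6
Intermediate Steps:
U = 155/17 (U = 9 - 1/(-11 - 10/(-4)) = 9 - 1/(-11 - 10*(-¼)) = 9 - 1/(-11 + 5/2) = 9 - 1/(-17/2) = 9 - 1*(-2/17) = 9 + 2/17 = 155/17 ≈ 9.1176)
P(Z, H) = -27 + 3*H*Z*(155/17 + Z) (P(Z, H) = -27 + 3*((Z*H)*(155/17 + Z)) = -27 + 3*((H*Z)*(155/17 + Z)) = -27 + 3*(H*Z*(155/17 + Z)) = -27 + 3*H*Z*(155/17 + Z))
P(-125, -165) - 92*(-341 + 327) = (-27 + 3*(-165)*(-125)² + (465/17)*(-165)*(-125)) - 92*(-341 + 327) = (-27 + 3*(-165)*15625 + 9590625/17) - 92*(-14) = (-27 - 7734375 + 9590625/17) - 1*(-1288) = -121894209/17 + 1288 = -121872313/17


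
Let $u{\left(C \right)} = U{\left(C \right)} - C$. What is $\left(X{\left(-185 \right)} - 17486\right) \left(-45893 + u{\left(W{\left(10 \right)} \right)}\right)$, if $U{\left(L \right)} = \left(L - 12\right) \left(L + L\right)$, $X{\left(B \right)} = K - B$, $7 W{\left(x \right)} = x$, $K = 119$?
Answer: $\frac{38664774874}{49} \approx 7.8908 \cdot 10^{8}$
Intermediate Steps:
$W{\left(x \right)} = \frac{x}{7}$
$X{\left(B \right)} = 119 - B$
$U{\left(L \right)} = 2 L \left(-12 + L\right)$ ($U{\left(L \right)} = \left(-12 + L\right) 2 L = 2 L \left(-12 + L\right)$)
$u{\left(C \right)} = - C + 2 C \left(-12 + C\right)$ ($u{\left(C \right)} = 2 C \left(-12 + C\right) - C = - C + 2 C \left(-12 + C\right)$)
$\left(X{\left(-185 \right)} - 17486\right) \left(-45893 + u{\left(W{\left(10 \right)} \right)}\right) = \left(\left(119 - -185\right) - 17486\right) \left(-45893 + \frac{1}{7} \cdot 10 \left(-25 + 2 \cdot \frac{1}{7} \cdot 10\right)\right) = \left(\left(119 + 185\right) - 17486\right) \left(-45893 + \frac{10 \left(-25 + 2 \cdot \frac{10}{7}\right)}{7}\right) = \left(304 - 17486\right) \left(-45893 + \frac{10 \left(-25 + \frac{20}{7}\right)}{7}\right) = - 17182 \left(-45893 + \frac{10}{7} \left(- \frac{155}{7}\right)\right) = - 17182 \left(-45893 - \frac{1550}{49}\right) = \left(-17182\right) \left(- \frac{2250307}{49}\right) = \frac{38664774874}{49}$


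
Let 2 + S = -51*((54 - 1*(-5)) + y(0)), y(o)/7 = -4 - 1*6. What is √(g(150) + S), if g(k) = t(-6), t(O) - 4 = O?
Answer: √557 ≈ 23.601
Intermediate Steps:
t(O) = 4 + O
g(k) = -2 (g(k) = 4 - 6 = -2)
y(o) = -70 (y(o) = 7*(-4 - 1*6) = 7*(-4 - 6) = 7*(-10) = -70)
S = 559 (S = -2 - 51*((54 - 1*(-5)) - 70) = -2 - 51*((54 + 5) - 70) = -2 - 51*(59 - 70) = -2 - 51*(-11) = -2 + 561 = 559)
√(g(150) + S) = √(-2 + 559) = √557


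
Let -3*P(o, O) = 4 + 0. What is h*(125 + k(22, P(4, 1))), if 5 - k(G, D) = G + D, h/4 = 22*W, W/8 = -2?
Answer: -461824/3 ≈ -1.5394e+5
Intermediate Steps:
P(o, O) = -4/3 (P(o, O) = -(4 + 0)/3 = -1/3*4 = -4/3)
W = -16 (W = 8*(-2) = -16)
h = -1408 (h = 4*(22*(-16)) = 4*(-352) = -1408)
k(G, D) = 5 - D - G (k(G, D) = 5 - (G + D) = 5 - (D + G) = 5 + (-D - G) = 5 - D - G)
h*(125 + k(22, P(4, 1))) = -1408*(125 + (5 - 1*(-4/3) - 1*22)) = -1408*(125 + (5 + 4/3 - 22)) = -1408*(125 - 47/3) = -1408*328/3 = -461824/3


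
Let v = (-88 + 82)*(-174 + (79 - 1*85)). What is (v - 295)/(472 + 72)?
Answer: 785/544 ≈ 1.4430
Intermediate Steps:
v = 1080 (v = -6*(-174 + (79 - 85)) = -6*(-174 - 6) = -6*(-180) = 1080)
(v - 295)/(472 + 72) = (1080 - 295)/(472 + 72) = 785/544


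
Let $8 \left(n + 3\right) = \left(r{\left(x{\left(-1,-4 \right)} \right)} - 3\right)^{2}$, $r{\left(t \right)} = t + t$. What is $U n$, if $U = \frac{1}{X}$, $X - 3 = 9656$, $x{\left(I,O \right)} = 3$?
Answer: $- \frac{15}{77272} \approx -0.00019412$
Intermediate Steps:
$r{\left(t \right)} = 2 t$
$X = 9659$ ($X = 3 + 9656 = 9659$)
$n = - \frac{15}{8}$ ($n = -3 + \frac{\left(2 \cdot 3 - 3\right)^{2}}{8} = -3 + \frac{\left(6 - 3\right)^{2}}{8} = -3 + \frac{3^{2}}{8} = -3 + \frac{1}{8} \cdot 9 = -3 + \frac{9}{8} = - \frac{15}{8} \approx -1.875$)
$U = \frac{1}{9659} \approx 0.00010353$
$U n = \frac{1}{9659} \left(- \frac{15}{8}\right) = - \frac{15}{77272}$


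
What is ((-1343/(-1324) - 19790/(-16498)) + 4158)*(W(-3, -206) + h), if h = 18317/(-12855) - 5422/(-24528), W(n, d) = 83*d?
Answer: -8165707170854155176059/114789523335648 ≈ -7.1136e+7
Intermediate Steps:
h = -63263261/52551240 (h = 18317*(-1/12855) - 5422*(-1/24528) = -18317/12855 + 2711/12264 = -63263261/52551240 ≈ -1.2038)
((-1343/(-1324) - 19790/(-16498)) + 4158)*(W(-3, -206) + h) = ((-1343/(-1324) - 19790/(-16498)) + 4158)*(83*(-206) - 63263261/52551240) = ((-1343*(-1/1324) - 19790*(-1/16498)) + 4158)*(-17098 - 63263261/52551240) = ((1343/1324 + 9895/8249) + 4158)*(-898584364781/52551240) = (24179387/10921676 + 4158)*(-898584364781/52551240) = (45436508195/10921676)*(-898584364781/52551240) = -8165707170854155176059/114789523335648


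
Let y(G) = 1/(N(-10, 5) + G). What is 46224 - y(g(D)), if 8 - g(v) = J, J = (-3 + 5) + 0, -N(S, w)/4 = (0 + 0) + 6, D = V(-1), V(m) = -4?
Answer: 832033/18 ≈ 46224.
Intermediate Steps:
D = -4
N(S, w) = -24 (N(S, w) = -4*((0 + 0) + 6) = -4*(0 + 6) = -4*6 = -24)
J = 2 (J = 2 + 0 = 2)
g(v) = 6 (g(v) = 8 - 1*2 = 8 - 2 = 6)
y(G) = 1/(-24 + G)
46224 - y(g(D)) = 46224 - 1/(-24 + 6) = 46224 - 1/(-18) = 46224 - 1*(-1/18) = 46224 + 1/18 = 832033/18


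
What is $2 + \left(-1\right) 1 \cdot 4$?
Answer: $-2$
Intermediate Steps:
$2 + \left(-1\right) 1 \cdot 4 = 2 - 4 = -2$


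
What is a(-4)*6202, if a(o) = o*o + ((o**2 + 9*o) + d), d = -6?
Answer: -62020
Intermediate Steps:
a(o) = -6 + 2*o**2 + 9*o (a(o) = o*o + ((o**2 + 9*o) - 6) = o**2 + (-6 + o**2 + 9*o) = -6 + 2*o**2 + 9*o)
a(-4)*6202 = (-6 + 2*(-4)**2 + 9*(-4))*6202 = (-6 + 2*16 - 36)*6202 = (-6 + 32 - 36)*6202 = -10*6202 = -62020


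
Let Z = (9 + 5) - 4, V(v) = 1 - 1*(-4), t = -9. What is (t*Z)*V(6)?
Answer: -450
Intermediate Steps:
V(v) = 5 (V(v) = 1 + 4 = 5)
Z = 10 (Z = 14 - 4 = 10)
(t*Z)*V(6) = -9*10*5 = -90*5 = -450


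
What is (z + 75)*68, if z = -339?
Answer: -17952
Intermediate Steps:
(z + 75)*68 = (-339 + 75)*68 = -264*68 = -17952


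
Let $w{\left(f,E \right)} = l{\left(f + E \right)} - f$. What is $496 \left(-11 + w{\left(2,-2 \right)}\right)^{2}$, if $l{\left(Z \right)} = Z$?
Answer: $83824$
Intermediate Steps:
$w{\left(f,E \right)} = E$ ($w{\left(f,E \right)} = \left(f + E\right) - f = \left(E + f\right) - f = E$)
$496 \left(-11 + w{\left(2,-2 \right)}\right)^{2} = 496 \left(-11 - 2\right)^{2} = 496 \left(-13\right)^{2} = 496 \cdot 169 = 83824$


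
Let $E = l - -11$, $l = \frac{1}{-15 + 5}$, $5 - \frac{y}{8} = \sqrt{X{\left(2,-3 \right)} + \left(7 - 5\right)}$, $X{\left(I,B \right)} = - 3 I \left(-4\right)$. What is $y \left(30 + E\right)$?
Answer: $1636 - \frac{1636 \sqrt{26}}{5} \approx -32.399$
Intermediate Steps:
$X{\left(I,B \right)} = 12 I$
$y = 40 - 8 \sqrt{26}$ ($y = 40 - 8 \sqrt{12 \cdot 2 + \left(7 - 5\right)} = 40 - 8 \sqrt{24 + \left(7 - 5\right)} = 40 - 8 \sqrt{24 + 2} = 40 - 8 \sqrt{26} \approx -0.79216$)
$l = - \frac{1}{10}$ ($l = \frac{1}{-10} = - \frac{1}{10} \approx -0.1$)
$E = \frac{109}{10}$ ($E = - \frac{1}{10} - -11 = - \frac{1}{10} + 11 = \frac{109}{10} \approx 10.9$)
$y \left(30 + E\right) = \left(40 - 8 \sqrt{26}\right) \left(30 + \frac{109}{10}\right) = \left(40 - 8 \sqrt{26}\right) \frac{409}{10} = 1636 - \frac{1636 \sqrt{26}}{5}$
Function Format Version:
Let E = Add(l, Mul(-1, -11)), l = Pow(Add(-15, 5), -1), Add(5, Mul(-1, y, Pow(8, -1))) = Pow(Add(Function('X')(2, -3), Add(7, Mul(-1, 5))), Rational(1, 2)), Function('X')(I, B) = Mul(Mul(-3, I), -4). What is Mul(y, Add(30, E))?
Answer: Add(1636, Mul(Rational(-1636, 5), Pow(26, Rational(1, 2)))) ≈ -32.399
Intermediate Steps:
Function('X')(I, B) = Mul(12, I)
y = Add(40, Mul(-8, Pow(26, Rational(1, 2)))) (y = Add(40, Mul(-8, Pow(Add(Mul(12, 2), Add(7, Mul(-1, 5))), Rational(1, 2)))) = Add(40, Mul(-8, Pow(Add(24, Add(7, -5)), Rational(1, 2)))) = Add(40, Mul(-8, Pow(Add(24, 2), Rational(1, 2)))) = Add(40, Mul(-8, Pow(26, Rational(1, 2)))) ≈ -0.79216)
l = Rational(-1, 10) (l = Pow(-10, -1) = Rational(-1, 10) ≈ -0.10000)
E = Rational(109, 10) (E = Add(Rational(-1, 10), Mul(-1, -11)) = Add(Rational(-1, 10), 11) = Rational(109, 10) ≈ 10.900)
Mul(y, Add(30, E)) = Mul(Add(40, Mul(-8, Pow(26, Rational(1, 2)))), Add(30, Rational(109, 10))) = Mul(Add(40, Mul(-8, Pow(26, Rational(1, 2)))), Rational(409, 10)) = Add(1636, Mul(Rational(-1636, 5), Pow(26, Rational(1, 2))))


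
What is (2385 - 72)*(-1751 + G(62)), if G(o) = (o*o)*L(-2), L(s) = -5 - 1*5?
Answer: -92961783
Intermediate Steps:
L(s) = -10 (L(s) = -5 - 5 = -10)
G(o) = -10*o² (G(o) = (o*o)*(-10) = o²*(-10) = -10*o²)
(2385 - 72)*(-1751 + G(62)) = (2385 - 72)*(-1751 - 10*62²) = 2313*(-1751 - 10*3844) = 2313*(-1751 - 38440) = 2313*(-40191) = -92961783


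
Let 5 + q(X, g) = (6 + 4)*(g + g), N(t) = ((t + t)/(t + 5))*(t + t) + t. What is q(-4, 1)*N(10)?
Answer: 550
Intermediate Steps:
N(t) = t + 4*t**2/(5 + t) (N(t) = ((2*t)/(5 + t))*(2*t) + t = (2*t/(5 + t))*(2*t) + t = 4*t**2/(5 + t) + t = t + 4*t**2/(5 + t))
q(X, g) = -5 + 20*g (q(X, g) = -5 + (6 + 4)*(g + g) = -5 + 10*(2*g) = -5 + 20*g)
q(-4, 1)*N(10) = (-5 + 20*1)*(5*10*(1 + 10)/(5 + 10)) = (-5 + 20)*(5*10*11/15) = 15*(5*10*(1/15)*11) = 15*(110/3) = 550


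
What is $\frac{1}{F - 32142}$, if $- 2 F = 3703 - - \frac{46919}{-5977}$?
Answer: $- \frac{5977}{203155690} \approx -2.9421 \cdot 10^{-5}$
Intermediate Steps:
$F = - \frac{11042956}{5977}$ ($F = - \frac{3703 - - \frac{46919}{-5977}}{2} = - \frac{3703 - \left(-46919\right) \left(- \frac{1}{5977}\right)}{2} = - \frac{3703 - \frac{46919}{5977}}{2} = \left(- \frac{1}{2}\right) \frac{22085912}{5977} = - \frac{11042956}{5977} \approx -1847.6$)
$\frac{1}{F - 32142} = \frac{1}{- \frac{11042956}{5977} - 32142} = \frac{1}{- \frac{203155690}{5977}} = - \frac{5977}{203155690}$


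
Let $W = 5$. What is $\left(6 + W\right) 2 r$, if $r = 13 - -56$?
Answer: $1518$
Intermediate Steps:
$r = 69$ ($r = 13 + 56 = 69$)
$\left(6 + W\right) 2 r = \left(6 + 5\right) 2 \cdot 69 = 11 \cdot 2 \cdot 69 = 22 \cdot 69 = 1518$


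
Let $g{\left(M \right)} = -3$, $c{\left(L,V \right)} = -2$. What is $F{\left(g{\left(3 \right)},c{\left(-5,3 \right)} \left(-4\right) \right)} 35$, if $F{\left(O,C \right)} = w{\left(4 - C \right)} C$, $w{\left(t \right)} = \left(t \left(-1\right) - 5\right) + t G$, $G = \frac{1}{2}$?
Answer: $-840$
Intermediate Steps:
$G = \frac{1}{2} \approx 0.5$
$w{\left(t \right)} = -5 - \frac{t}{2}$ ($w{\left(t \right)} = \left(t \left(-1\right) - 5\right) + t \frac{1}{2} = \left(- t - 5\right) + \frac{t}{2} = \left(-5 - t\right) + \frac{t}{2} = -5 - \frac{t}{2}$)
$F{\left(O,C \right)} = C \left(-7 + \frac{C}{2}\right)$ ($F{\left(O,C \right)} = \left(-5 - \frac{4 - C}{2}\right) C = \left(-5 + \left(-2 + \frac{C}{2}\right)\right) C = \left(-7 + \frac{C}{2}\right) C = C \left(-7 + \frac{C}{2}\right)$)
$F{\left(g{\left(3 \right)},c{\left(-5,3 \right)} \left(-4\right) \right)} 35 = \frac{\left(-2\right) \left(-4\right) \left(-14 - -8\right)}{2} \cdot 35 = \frac{1}{2} \cdot 8 \left(-14 + 8\right) 35 = \frac{1}{2} \cdot 8 \left(-6\right) 35 = \left(-24\right) 35 = -840$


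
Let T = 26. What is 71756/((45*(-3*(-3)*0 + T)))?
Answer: 35878/585 ≈ 61.330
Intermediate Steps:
71756/((45*(-3*(-3)*0 + T))) = 71756/((45*(-3*(-3)*0 + 26))) = 71756/((45*(9*0 + 26))) = 71756/((45*(0 + 26))) = 71756/((45*26)) = 71756/1170 = 71756*(1/1170) = 35878/585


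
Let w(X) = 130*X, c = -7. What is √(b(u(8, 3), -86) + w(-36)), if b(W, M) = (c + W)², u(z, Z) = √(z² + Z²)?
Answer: √(-4680 + (7 - √73)²) ≈ 68.393*I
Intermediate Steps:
u(z, Z) = √(Z² + z²)
b(W, M) = (-7 + W)²
√(b(u(8, 3), -86) + w(-36)) = √((-7 + √(3² + 8²))² + 130*(-36)) = √((-7 + √(9 + 64))² - 4680) = √((-7 + √73)² - 4680) = √(-4680 + (-7 + √73)²)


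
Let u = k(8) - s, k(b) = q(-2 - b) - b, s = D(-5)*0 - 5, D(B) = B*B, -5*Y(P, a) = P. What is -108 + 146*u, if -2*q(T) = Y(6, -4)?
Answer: -2292/5 ≈ -458.40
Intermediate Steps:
Y(P, a) = -P/5
q(T) = ⅗ (q(T) = -(-1)*6/10 = -½*(-6/5) = ⅗)
D(B) = B²
s = -5 (s = (-5)²*0 - 5 = 25*0 - 5 = 0 - 5 = -5)
k(b) = ⅗ - b
u = -12/5 (u = (⅗ - 1*8) - 1*(-5) = (⅗ - 8) + 5 = -37/5 + 5 = -12/5 ≈ -2.4000)
-108 + 146*u = -108 + 146*(-12/5) = -108 - 1752/5 = -2292/5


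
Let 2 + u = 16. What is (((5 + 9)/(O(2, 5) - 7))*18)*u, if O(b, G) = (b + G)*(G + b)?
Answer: 84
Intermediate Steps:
O(b, G) = (G + b)² (O(b, G) = (G + b)*(G + b) = (G + b)²)
u = 14 (u = -2 + 16 = 14)
(((5 + 9)/(O(2, 5) - 7))*18)*u = (((5 + 9)/((5 + 2)² - 7))*18)*14 = ((14/(7² - 7))*18)*14 = ((14/(49 - 7))*18)*14 = ((14/42)*18)*14 = ((14*(1/42))*18)*14 = ((⅓)*18)*14 = 6*14 = 84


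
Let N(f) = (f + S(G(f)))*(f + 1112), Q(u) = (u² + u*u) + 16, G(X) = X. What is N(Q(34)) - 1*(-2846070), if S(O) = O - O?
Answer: 10854390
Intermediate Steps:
S(O) = 0
Q(u) = 16 + 2*u² (Q(u) = (u² + u²) + 16 = 2*u² + 16 = 16 + 2*u²)
N(f) = f*(1112 + f) (N(f) = (f + 0)*(f + 1112) = f*(1112 + f))
N(Q(34)) - 1*(-2846070) = (16 + 2*34²)*(1112 + (16 + 2*34²)) - 1*(-2846070) = (16 + 2*1156)*(1112 + (16 + 2*1156)) + 2846070 = (16 + 2312)*(1112 + (16 + 2312)) + 2846070 = 2328*(1112 + 2328) + 2846070 = 2328*3440 + 2846070 = 8008320 + 2846070 = 10854390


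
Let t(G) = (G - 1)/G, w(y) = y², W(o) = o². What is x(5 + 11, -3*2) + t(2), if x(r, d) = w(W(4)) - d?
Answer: 525/2 ≈ 262.50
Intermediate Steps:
x(r, d) = 256 - d (x(r, d) = (4²)² - d = 16² - d = 256 - d)
t(G) = (-1 + G)/G
x(5 + 11, -3*2) + t(2) = (256 - (-3)*2) + (-1 + 2)/2 = (256 - 1*(-6)) + (½)*1 = (256 + 6) + ½ = 262 + ½ = 525/2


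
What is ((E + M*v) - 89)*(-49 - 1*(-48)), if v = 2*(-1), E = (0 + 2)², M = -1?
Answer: 83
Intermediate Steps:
E = 4 (E = 2² = 4)
v = -2
((E + M*v) - 89)*(-49 - 1*(-48)) = ((4 - 1*(-2)) - 89)*(-49 - 1*(-48)) = ((4 + 2) - 89)*(-49 + 48) = (6 - 89)*(-1) = -83*(-1) = 83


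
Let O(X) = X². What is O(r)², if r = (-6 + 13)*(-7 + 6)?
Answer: 2401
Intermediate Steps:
r = -7 (r = 7*(-1) = -7)
O(r)² = ((-7)²)² = 49² = 2401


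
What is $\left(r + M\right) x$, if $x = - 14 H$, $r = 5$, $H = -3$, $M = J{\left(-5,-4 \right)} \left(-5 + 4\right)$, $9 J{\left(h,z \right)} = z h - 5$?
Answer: $140$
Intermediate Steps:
$J{\left(h,z \right)} = - \frac{5}{9} + \frac{h z}{9}$ ($J{\left(h,z \right)} = \frac{z h - 5}{9} = \frac{h z - 5}{9} = \frac{-5 + h z}{9} = - \frac{5}{9} + \frac{h z}{9}$)
$M = - \frac{5}{3}$ ($M = \left(- \frac{5}{9} + \frac{1}{9} \left(-5\right) \left(-4\right)\right) \left(-5 + 4\right) = \left(- \frac{5}{9} + \frac{20}{9}\right) \left(-1\right) = \frac{5}{3} \left(-1\right) = - \frac{5}{3} \approx -1.6667$)
$x = 42$ ($x = \left(-14\right) \left(-3\right) = 42$)
$\left(r + M\right) x = \left(5 - \frac{5}{3}\right) 42 = \frac{10}{3} \cdot 42 = 140$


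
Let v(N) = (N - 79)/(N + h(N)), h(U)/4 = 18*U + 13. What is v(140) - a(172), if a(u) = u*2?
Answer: -3533507/10272 ≈ -343.99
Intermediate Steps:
h(U) = 52 + 72*U (h(U) = 4*(18*U + 13) = 4*(13 + 18*U) = 52 + 72*U)
v(N) = (-79 + N)/(52 + 73*N) (v(N) = (N - 79)/(N + (52 + 72*N)) = (-79 + N)/(52 + 73*N))
a(u) = 2*u
v(140) - a(172) = (-79 + 140)/(52 + 73*140) - 2*172 = 61/(52 + 10220) - 1*344 = 61/10272 - 344 = -3533507/10272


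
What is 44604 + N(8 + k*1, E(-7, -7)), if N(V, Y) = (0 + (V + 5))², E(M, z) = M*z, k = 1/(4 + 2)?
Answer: 1611985/36 ≈ 44777.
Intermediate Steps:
k = ⅙ (k = 1/6 = ⅙ ≈ 0.16667)
N(V, Y) = (5 + V)² (N(V, Y) = (0 + (5 + V))² = (5 + V)²)
44604 + N(8 + k*1, E(-7, -7)) = 44604 + (5 + (8 + (⅙)*1))² = 44604 + (5 + (8 + ⅙))² = 44604 + (5 + 49/6)² = 44604 + (79/6)² = 44604 + 6241/36 = 1611985/36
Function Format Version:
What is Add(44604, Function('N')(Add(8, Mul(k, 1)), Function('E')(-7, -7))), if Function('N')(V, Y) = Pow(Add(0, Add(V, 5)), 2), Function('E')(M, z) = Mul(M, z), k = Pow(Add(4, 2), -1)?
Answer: Rational(1611985, 36) ≈ 44777.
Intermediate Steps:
k = Rational(1, 6) (k = Pow(6, -1) = Rational(1, 6) ≈ 0.16667)
Function('N')(V, Y) = Pow(Add(5, V), 2) (Function('N')(V, Y) = Pow(Add(0, Add(5, V)), 2) = Pow(Add(5, V), 2))
Add(44604, Function('N')(Add(8, Mul(k, 1)), Function('E')(-7, -7))) = Add(44604, Pow(Add(5, Add(8, Mul(Rational(1, 6), 1))), 2)) = Add(44604, Pow(Add(5, Add(8, Rational(1, 6))), 2)) = Add(44604, Pow(Add(5, Rational(49, 6)), 2)) = Add(44604, Pow(Rational(79, 6), 2)) = Add(44604, Rational(6241, 36)) = Rational(1611985, 36)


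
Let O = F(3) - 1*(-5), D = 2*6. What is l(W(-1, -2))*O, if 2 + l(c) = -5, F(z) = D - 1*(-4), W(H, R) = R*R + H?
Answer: -147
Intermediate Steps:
D = 12
W(H, R) = H + R² (W(H, R) = R² + H = H + R²)
F(z) = 16 (F(z) = 12 - 1*(-4) = 12 + 4 = 16)
l(c) = -7 (l(c) = -2 - 5 = -7)
O = 21 (O = 16 - 1*(-5) = 16 + 5 = 21)
l(W(-1, -2))*O = -7*21 = -147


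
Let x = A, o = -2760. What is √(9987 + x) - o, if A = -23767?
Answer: 2760 + 2*I*√3445 ≈ 2760.0 + 117.39*I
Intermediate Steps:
x = -23767
√(9987 + x) - o = √(9987 - 23767) - 1*(-2760) = √(-13780) + 2760 = 2*I*√3445 + 2760 = 2760 + 2*I*√3445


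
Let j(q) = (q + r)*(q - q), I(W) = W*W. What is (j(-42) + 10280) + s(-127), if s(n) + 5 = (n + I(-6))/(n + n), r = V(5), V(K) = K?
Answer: 2609941/254 ≈ 10275.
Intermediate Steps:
r = 5
I(W) = W**2
j(q) = 0 (j(q) = (q + 5)*(q - q) = (5 + q)*0 = 0)
s(n) = -5 + (36 + n)/(2*n) (s(n) = -5 + (n + (-6)**2)/(n + n) = -5 + (n + 36)/((2*n)) = -5 + (36 + n)*(1/(2*n)) = -5 + (36 + n)/(2*n))
(j(-42) + 10280) + s(-127) = (0 + 10280) + (-9/2 + 18/(-127)) = 10280 + (-9/2 + 18*(-1/127)) = 10280 + (-9/2 - 18/127) = 10280 - 1179/254 = 2609941/254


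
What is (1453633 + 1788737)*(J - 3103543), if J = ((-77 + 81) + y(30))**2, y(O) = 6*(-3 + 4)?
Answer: -10062510479910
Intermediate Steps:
y(O) = 6 (y(O) = 6*1 = 6)
J = 100 (J = ((-77 + 81) + 6)**2 = (4 + 6)**2 = 10**2 = 100)
(1453633 + 1788737)*(J - 3103543) = (1453633 + 1788737)*(100 - 3103543) = 3242370*(-3103443) = -10062510479910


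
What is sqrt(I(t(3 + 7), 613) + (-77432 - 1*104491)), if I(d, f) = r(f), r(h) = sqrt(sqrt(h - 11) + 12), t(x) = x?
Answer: sqrt(-181923 + sqrt(12 + sqrt(602))) ≈ 426.52*I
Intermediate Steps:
r(h) = sqrt(12 + sqrt(-11 + h)) (r(h) = sqrt(sqrt(-11 + h) + 12) = sqrt(12 + sqrt(-11 + h)))
I(d, f) = sqrt(12 + sqrt(-11 + f))
sqrt(I(t(3 + 7), 613) + (-77432 - 1*104491)) = sqrt(sqrt(12 + sqrt(-11 + 613)) + (-77432 - 1*104491)) = sqrt(sqrt(12 + sqrt(602)) + (-77432 - 104491)) = sqrt(sqrt(12 + sqrt(602)) - 181923) = sqrt(-181923 + sqrt(12 + sqrt(602)))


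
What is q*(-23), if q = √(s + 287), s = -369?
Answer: -23*I*√82 ≈ -208.27*I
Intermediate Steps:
q = I*√82 (q = √(-369 + 287) = √(-82) = I*√82 ≈ 9.0554*I)
q*(-23) = (I*√82)*(-23) = -23*I*√82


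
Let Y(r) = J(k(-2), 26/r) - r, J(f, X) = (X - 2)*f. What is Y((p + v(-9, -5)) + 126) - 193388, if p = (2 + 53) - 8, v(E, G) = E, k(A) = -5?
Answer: -15870509/82 ≈ -1.9354e+5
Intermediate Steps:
p = 47 (p = 55 - 8 = 47)
J(f, X) = f*(-2 + X) (J(f, X) = (-2 + X)*f = f*(-2 + X))
Y(r) = 10 - r - 130/r (Y(r) = -5*(-2 + 26/r) - r = (10 - 130/r) - r = 10 - r - 130/r)
Y((p + v(-9, -5)) + 126) - 193388 = (10 - ((47 - 9) + 126) - 130/((47 - 9) + 126)) - 193388 = (10 - (38 + 126) - 130/(38 + 126)) - 193388 = (10 - 1*164 - 130/164) - 193388 = (10 - 164 - 130*1/164) - 193388 = (10 - 164 - 65/82) - 193388 = -12693/82 - 193388 = -15870509/82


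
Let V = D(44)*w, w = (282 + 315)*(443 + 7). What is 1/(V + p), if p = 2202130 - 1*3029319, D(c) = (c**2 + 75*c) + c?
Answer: 1/1417644811 ≈ 7.0539e-10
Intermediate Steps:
D(c) = c**2 + 76*c
p = -827189 (p = 2202130 - 3029319 = -827189)
w = 268650 (w = 597*450 = 268650)
V = 1418472000 (V = (44*(76 + 44))*268650 = (44*120)*268650 = 5280*268650 = 1418472000)
1/(V + p) = 1/(1418472000 - 827189) = 1/1417644811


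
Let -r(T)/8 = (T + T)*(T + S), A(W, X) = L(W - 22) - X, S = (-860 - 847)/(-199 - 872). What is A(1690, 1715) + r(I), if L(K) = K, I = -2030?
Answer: -3360016637/51 ≈ -6.5883e+7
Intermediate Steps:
S = 569/357 (S = -1707/(-1071) = -1707*(-1/1071) = 569/357 ≈ 1.5938)
A(W, X) = -22 + W - X (A(W, X) = (W - 22) - X = (-22 + W) - X = -22 + W - X)
r(T) = -16*T*(569/357 + T) (r(T) = -8*(T + T)*(T + 569/357) = -8*2*T*(569/357 + T) = -16*T*(569/357 + T))
A(1690, 1715) + r(I) = (-22 + 1690 - 1*1715) - 16/357*(-2030)*(569 + 357*(-2030)) = (-22 + 1690 - 1715) - 16/357*(-2030)*(569 - 724710) = -47 - 16/357*(-2030)*(-724141) = -47 - 3360014240/51 = -3360016637/51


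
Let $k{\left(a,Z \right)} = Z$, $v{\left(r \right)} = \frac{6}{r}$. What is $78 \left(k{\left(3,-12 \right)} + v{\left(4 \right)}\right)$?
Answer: $-819$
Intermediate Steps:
$78 \left(k{\left(3,-12 \right)} + v{\left(4 \right)}\right) = 78 \left(-12 + \frac{6}{4}\right) = 78 \left(-12 + 6 \cdot \frac{1}{4}\right) = 78 \left(-12 + \frac{3}{2}\right) = 78 \left(- \frac{21}{2}\right) = -819$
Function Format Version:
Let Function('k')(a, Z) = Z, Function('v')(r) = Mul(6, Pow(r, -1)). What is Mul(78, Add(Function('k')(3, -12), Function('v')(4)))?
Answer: -819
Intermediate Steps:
Mul(78, Add(Function('k')(3, -12), Function('v')(4))) = Mul(78, Add(-12, Mul(6, Pow(4, -1)))) = Mul(78, Add(-12, Mul(6, Rational(1, 4)))) = Mul(78, Add(-12, Rational(3, 2))) = Mul(78, Rational(-21, 2)) = -819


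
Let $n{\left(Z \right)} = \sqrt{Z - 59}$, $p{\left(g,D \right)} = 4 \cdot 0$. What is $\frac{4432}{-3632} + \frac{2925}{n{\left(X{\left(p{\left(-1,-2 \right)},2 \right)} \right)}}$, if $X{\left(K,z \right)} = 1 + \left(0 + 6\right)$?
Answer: $- \frac{277}{227} - \frac{225 i \sqrt{13}}{2} \approx -1.2203 - 405.62 i$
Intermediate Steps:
$p{\left(g,D \right)} = 0$
$X{\left(K,z \right)} = 7$ ($X{\left(K,z \right)} = 1 + 6 = 7$)
$n{\left(Z \right)} = \sqrt{-59 + Z}$
$\frac{4432}{-3632} + \frac{2925}{n{\left(X{\left(p{\left(-1,-2 \right)},2 \right)} \right)}} = \frac{4432}{-3632} + \frac{2925}{\sqrt{-59 + 7}} = 4432 \left(- \frac{1}{3632}\right) + \frac{2925}{\sqrt{-52}} = - \frac{277}{227} + \frac{2925}{2 i \sqrt{13}} = - \frac{277}{227} + 2925 \left(- \frac{i \sqrt{13}}{26}\right) = - \frac{277}{227} - \frac{225 i \sqrt{13}}{2}$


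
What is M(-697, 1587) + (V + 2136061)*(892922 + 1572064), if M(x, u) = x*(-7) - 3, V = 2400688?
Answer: 11183022775390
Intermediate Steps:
M(x, u) = -3 - 7*x (M(x, u) = -7*x - 3 = -3 - 7*x)
M(-697, 1587) + (V + 2136061)*(892922 + 1572064) = (-3 - 7*(-697)) + (2400688 + 2136061)*(892922 + 1572064) = (-3 + 4879) + 4536749*2464986 = 4876 + 11183022770514 = 11183022775390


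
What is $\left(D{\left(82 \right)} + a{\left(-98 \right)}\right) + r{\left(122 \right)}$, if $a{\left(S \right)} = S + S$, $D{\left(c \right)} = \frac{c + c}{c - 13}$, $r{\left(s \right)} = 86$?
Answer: $- \frac{7426}{69} \approx -107.62$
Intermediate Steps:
$D{\left(c \right)} = \frac{2 c}{-13 + c}$
$a{\left(S \right)} = 2 S$
$\left(D{\left(82 \right)} + a{\left(-98 \right)}\right) + r{\left(122 \right)} = \left(2 \cdot 82 \frac{1}{-13 + 82} + 2 \left(-98\right)\right) + 86 = \left(2 \cdot 82 \cdot \frac{1}{69} - 196\right) + 86 = \left(\frac{164}{69} - 196\right) + 86 = - \frac{13360}{69} + 86 = - \frac{7426}{69}$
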